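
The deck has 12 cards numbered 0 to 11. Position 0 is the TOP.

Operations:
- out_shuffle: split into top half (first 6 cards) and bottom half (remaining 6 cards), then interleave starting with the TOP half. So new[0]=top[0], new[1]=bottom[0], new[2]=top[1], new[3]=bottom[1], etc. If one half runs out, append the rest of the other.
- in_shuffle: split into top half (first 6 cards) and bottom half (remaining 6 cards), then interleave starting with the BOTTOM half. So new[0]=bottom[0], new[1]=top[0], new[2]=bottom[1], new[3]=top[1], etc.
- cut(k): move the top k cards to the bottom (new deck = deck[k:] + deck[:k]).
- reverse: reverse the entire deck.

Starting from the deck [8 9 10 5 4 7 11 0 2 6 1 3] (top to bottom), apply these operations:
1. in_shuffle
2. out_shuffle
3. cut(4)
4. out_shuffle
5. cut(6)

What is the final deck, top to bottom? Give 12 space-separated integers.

Answer: 4 6 2 8 3 5 0 10 1 7 9 11

Derivation:
After op 1 (in_shuffle): [11 8 0 9 2 10 6 5 1 4 3 7]
After op 2 (out_shuffle): [11 6 8 5 0 1 9 4 2 3 10 7]
After op 3 (cut(4)): [0 1 9 4 2 3 10 7 11 6 8 5]
After op 4 (out_shuffle): [0 10 1 7 9 11 4 6 2 8 3 5]
After op 5 (cut(6)): [4 6 2 8 3 5 0 10 1 7 9 11]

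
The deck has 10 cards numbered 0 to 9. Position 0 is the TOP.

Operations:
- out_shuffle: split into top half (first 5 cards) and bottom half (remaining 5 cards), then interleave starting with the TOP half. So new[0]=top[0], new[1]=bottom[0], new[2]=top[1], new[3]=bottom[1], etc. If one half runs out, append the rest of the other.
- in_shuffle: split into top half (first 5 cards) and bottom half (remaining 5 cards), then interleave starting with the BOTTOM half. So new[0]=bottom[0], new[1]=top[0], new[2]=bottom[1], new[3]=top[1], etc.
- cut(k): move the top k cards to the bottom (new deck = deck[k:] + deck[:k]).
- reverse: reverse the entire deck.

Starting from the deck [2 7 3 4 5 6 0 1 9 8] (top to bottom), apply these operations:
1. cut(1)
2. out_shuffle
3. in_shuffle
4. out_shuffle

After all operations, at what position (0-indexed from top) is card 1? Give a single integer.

Answer: 5

Derivation:
After op 1 (cut(1)): [7 3 4 5 6 0 1 9 8 2]
After op 2 (out_shuffle): [7 0 3 1 4 9 5 8 6 2]
After op 3 (in_shuffle): [9 7 5 0 8 3 6 1 2 4]
After op 4 (out_shuffle): [9 3 7 6 5 1 0 2 8 4]
Card 1 is at position 5.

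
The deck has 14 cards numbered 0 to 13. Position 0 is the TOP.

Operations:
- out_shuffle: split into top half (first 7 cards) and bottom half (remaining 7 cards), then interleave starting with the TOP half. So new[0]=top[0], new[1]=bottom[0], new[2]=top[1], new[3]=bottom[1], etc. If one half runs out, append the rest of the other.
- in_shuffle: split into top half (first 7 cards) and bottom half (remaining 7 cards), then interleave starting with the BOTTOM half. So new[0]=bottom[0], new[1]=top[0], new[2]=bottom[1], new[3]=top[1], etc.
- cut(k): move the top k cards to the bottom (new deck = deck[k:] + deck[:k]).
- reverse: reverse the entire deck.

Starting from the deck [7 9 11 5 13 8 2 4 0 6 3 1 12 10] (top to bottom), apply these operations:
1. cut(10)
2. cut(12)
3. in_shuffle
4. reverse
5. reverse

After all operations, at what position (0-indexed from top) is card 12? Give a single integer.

Answer: 9

Derivation:
After op 1 (cut(10)): [3 1 12 10 7 9 11 5 13 8 2 4 0 6]
After op 2 (cut(12)): [0 6 3 1 12 10 7 9 11 5 13 8 2 4]
After op 3 (in_shuffle): [9 0 11 6 5 3 13 1 8 12 2 10 4 7]
After op 4 (reverse): [7 4 10 2 12 8 1 13 3 5 6 11 0 9]
After op 5 (reverse): [9 0 11 6 5 3 13 1 8 12 2 10 4 7]
Card 12 is at position 9.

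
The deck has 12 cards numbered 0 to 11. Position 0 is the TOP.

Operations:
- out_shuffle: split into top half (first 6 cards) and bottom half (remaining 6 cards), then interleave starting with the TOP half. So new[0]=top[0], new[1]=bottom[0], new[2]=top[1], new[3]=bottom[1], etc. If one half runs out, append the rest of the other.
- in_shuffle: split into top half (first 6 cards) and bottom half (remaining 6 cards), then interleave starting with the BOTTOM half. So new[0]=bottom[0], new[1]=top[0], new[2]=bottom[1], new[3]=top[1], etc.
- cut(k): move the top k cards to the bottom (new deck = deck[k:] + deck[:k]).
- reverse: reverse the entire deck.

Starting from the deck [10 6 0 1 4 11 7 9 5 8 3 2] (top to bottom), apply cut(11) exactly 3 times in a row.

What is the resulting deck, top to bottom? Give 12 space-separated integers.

After op 1 (cut(11)): [2 10 6 0 1 4 11 7 9 5 8 3]
After op 2 (cut(11)): [3 2 10 6 0 1 4 11 7 9 5 8]
After op 3 (cut(11)): [8 3 2 10 6 0 1 4 11 7 9 5]

Answer: 8 3 2 10 6 0 1 4 11 7 9 5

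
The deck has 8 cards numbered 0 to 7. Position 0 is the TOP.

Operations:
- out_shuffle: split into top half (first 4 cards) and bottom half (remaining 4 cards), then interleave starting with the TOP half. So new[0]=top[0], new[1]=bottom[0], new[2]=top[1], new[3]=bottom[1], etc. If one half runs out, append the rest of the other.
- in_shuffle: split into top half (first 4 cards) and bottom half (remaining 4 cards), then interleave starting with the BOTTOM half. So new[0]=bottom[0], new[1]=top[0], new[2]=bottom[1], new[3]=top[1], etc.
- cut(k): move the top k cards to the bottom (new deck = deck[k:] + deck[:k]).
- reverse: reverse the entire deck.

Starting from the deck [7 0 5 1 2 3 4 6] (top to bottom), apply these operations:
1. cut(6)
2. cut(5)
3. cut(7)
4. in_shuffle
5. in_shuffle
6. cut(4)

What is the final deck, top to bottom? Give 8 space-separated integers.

After op 1 (cut(6)): [4 6 7 0 5 1 2 3]
After op 2 (cut(5)): [1 2 3 4 6 7 0 5]
After op 3 (cut(7)): [5 1 2 3 4 6 7 0]
After op 4 (in_shuffle): [4 5 6 1 7 2 0 3]
After op 5 (in_shuffle): [7 4 2 5 0 6 3 1]
After op 6 (cut(4)): [0 6 3 1 7 4 2 5]

Answer: 0 6 3 1 7 4 2 5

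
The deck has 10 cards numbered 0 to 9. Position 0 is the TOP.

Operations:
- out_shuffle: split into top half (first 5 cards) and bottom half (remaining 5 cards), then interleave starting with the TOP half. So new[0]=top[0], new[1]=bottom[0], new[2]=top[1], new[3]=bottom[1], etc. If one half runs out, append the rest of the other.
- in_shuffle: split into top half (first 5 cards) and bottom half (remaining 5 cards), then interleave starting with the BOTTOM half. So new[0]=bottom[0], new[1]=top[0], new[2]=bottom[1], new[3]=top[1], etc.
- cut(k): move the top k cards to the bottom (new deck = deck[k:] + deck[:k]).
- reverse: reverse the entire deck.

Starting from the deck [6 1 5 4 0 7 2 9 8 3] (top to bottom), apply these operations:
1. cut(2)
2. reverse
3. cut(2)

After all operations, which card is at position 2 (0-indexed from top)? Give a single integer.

After op 1 (cut(2)): [5 4 0 7 2 9 8 3 6 1]
After op 2 (reverse): [1 6 3 8 9 2 7 0 4 5]
After op 3 (cut(2)): [3 8 9 2 7 0 4 5 1 6]
Position 2: card 9.

Answer: 9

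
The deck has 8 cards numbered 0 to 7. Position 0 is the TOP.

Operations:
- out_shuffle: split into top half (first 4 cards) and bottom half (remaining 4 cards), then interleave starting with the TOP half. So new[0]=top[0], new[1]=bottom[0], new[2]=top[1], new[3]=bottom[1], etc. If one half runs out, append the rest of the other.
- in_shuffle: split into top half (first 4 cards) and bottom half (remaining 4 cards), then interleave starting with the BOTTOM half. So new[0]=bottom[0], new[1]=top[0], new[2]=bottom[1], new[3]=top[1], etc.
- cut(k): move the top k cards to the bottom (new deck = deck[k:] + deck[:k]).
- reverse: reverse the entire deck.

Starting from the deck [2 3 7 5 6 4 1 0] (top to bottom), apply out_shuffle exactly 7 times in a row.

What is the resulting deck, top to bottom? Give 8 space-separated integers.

Answer: 2 6 3 4 7 1 5 0

Derivation:
After op 1 (out_shuffle): [2 6 3 4 7 1 5 0]
After op 2 (out_shuffle): [2 7 6 1 3 5 4 0]
After op 3 (out_shuffle): [2 3 7 5 6 4 1 0]
After op 4 (out_shuffle): [2 6 3 4 7 1 5 0]
After op 5 (out_shuffle): [2 7 6 1 3 5 4 0]
After op 6 (out_shuffle): [2 3 7 5 6 4 1 0]
After op 7 (out_shuffle): [2 6 3 4 7 1 5 0]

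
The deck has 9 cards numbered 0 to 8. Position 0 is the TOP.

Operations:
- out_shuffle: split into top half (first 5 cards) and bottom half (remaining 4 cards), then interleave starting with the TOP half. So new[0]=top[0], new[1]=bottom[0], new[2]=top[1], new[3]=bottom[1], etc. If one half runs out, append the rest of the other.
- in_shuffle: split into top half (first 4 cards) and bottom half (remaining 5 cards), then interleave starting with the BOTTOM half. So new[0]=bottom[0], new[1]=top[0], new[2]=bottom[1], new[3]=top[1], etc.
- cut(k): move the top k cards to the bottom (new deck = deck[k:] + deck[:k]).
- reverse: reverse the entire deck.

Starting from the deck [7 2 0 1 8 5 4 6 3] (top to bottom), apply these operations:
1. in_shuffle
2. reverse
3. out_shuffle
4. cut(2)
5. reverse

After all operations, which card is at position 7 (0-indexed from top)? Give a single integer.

After op 1 (in_shuffle): [8 7 5 2 4 0 6 1 3]
After op 2 (reverse): [3 1 6 0 4 2 5 7 8]
After op 3 (out_shuffle): [3 2 1 5 6 7 0 8 4]
After op 4 (cut(2)): [1 5 6 7 0 8 4 3 2]
After op 5 (reverse): [2 3 4 8 0 7 6 5 1]
Position 7: card 5.

Answer: 5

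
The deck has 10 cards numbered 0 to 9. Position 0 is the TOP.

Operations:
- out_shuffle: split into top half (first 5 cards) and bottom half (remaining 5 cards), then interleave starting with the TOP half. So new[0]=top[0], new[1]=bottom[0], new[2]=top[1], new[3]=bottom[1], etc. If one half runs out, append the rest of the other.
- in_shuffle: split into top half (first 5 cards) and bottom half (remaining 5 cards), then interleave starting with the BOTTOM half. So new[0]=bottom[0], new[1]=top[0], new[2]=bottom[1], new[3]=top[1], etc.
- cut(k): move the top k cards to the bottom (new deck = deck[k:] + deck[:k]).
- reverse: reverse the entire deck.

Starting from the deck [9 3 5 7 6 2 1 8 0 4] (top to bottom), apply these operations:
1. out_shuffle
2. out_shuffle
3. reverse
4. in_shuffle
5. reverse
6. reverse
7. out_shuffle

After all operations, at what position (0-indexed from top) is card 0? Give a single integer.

Answer: 9

Derivation:
After op 1 (out_shuffle): [9 2 3 1 5 8 7 0 6 4]
After op 2 (out_shuffle): [9 8 2 7 3 0 1 6 5 4]
After op 3 (reverse): [4 5 6 1 0 3 7 2 8 9]
After op 4 (in_shuffle): [3 4 7 5 2 6 8 1 9 0]
After op 5 (reverse): [0 9 1 8 6 2 5 7 4 3]
After op 6 (reverse): [3 4 7 5 2 6 8 1 9 0]
After op 7 (out_shuffle): [3 6 4 8 7 1 5 9 2 0]
Card 0 is at position 9.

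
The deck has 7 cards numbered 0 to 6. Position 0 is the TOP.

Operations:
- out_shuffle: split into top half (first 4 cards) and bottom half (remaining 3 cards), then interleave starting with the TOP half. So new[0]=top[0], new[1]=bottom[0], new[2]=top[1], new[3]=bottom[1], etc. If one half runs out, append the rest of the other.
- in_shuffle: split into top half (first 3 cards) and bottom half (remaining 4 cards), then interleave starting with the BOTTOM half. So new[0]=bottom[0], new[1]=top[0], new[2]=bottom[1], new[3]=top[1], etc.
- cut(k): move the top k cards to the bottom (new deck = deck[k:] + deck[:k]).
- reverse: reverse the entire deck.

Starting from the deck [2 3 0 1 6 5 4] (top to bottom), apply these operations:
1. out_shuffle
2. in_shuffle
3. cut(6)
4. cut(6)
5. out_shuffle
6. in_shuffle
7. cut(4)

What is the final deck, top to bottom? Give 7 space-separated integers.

After op 1 (out_shuffle): [2 6 3 5 0 4 1]
After op 2 (in_shuffle): [5 2 0 6 4 3 1]
After op 3 (cut(6)): [1 5 2 0 6 4 3]
After op 4 (cut(6)): [3 1 5 2 0 6 4]
After op 5 (out_shuffle): [3 0 1 6 5 4 2]
After op 6 (in_shuffle): [6 3 5 0 4 1 2]
After op 7 (cut(4)): [4 1 2 6 3 5 0]

Answer: 4 1 2 6 3 5 0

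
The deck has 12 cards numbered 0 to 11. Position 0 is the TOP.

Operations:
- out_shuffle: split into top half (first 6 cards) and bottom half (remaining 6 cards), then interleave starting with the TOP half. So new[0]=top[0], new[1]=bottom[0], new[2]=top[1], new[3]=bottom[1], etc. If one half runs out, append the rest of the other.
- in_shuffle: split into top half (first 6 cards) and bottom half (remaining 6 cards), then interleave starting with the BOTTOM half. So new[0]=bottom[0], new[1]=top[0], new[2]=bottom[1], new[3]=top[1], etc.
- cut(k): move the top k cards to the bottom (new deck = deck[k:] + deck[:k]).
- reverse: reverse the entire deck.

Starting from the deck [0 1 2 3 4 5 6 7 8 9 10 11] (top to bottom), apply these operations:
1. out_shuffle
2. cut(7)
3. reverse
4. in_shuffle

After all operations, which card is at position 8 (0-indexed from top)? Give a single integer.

Answer: 4

Derivation:
After op 1 (out_shuffle): [0 6 1 7 2 8 3 9 4 10 5 11]
After op 2 (cut(7)): [9 4 10 5 11 0 6 1 7 2 8 3]
After op 3 (reverse): [3 8 2 7 1 6 0 11 5 10 4 9]
After op 4 (in_shuffle): [0 3 11 8 5 2 10 7 4 1 9 6]
Position 8: card 4.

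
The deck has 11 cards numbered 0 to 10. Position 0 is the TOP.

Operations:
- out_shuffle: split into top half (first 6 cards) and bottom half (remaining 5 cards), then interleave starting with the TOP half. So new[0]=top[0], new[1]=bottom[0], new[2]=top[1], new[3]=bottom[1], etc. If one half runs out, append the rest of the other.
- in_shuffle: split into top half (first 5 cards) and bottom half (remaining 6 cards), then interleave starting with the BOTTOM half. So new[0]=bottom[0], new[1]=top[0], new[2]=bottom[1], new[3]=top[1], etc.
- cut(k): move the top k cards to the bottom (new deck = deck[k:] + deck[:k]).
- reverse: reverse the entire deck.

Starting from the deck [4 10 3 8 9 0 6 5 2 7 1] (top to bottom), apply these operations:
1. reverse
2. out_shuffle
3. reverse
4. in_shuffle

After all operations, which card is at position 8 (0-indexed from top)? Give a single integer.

Answer: 9

Derivation:
After op 1 (reverse): [1 7 2 5 6 0 9 8 3 10 4]
After op 2 (out_shuffle): [1 9 7 8 2 3 5 10 6 4 0]
After op 3 (reverse): [0 4 6 10 5 3 2 8 7 9 1]
After op 4 (in_shuffle): [3 0 2 4 8 6 7 10 9 5 1]
Position 8: card 9.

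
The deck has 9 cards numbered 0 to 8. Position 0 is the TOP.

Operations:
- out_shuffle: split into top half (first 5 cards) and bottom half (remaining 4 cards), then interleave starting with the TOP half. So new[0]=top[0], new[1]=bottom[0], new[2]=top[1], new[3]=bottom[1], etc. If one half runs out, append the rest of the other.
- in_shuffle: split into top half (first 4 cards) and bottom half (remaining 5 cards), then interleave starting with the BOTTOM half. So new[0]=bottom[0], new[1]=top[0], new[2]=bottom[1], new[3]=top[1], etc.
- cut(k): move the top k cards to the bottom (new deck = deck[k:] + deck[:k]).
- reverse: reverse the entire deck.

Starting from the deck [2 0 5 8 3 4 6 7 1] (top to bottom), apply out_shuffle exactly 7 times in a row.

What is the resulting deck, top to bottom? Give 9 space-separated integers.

After op 1 (out_shuffle): [2 4 0 6 5 7 8 1 3]
After op 2 (out_shuffle): [2 7 4 8 0 1 6 3 5]
After op 3 (out_shuffle): [2 1 7 6 4 3 8 5 0]
After op 4 (out_shuffle): [2 3 1 8 7 5 6 0 4]
After op 5 (out_shuffle): [2 5 3 6 1 0 8 4 7]
After op 6 (out_shuffle): [2 0 5 8 3 4 6 7 1]
After op 7 (out_shuffle): [2 4 0 6 5 7 8 1 3]

Answer: 2 4 0 6 5 7 8 1 3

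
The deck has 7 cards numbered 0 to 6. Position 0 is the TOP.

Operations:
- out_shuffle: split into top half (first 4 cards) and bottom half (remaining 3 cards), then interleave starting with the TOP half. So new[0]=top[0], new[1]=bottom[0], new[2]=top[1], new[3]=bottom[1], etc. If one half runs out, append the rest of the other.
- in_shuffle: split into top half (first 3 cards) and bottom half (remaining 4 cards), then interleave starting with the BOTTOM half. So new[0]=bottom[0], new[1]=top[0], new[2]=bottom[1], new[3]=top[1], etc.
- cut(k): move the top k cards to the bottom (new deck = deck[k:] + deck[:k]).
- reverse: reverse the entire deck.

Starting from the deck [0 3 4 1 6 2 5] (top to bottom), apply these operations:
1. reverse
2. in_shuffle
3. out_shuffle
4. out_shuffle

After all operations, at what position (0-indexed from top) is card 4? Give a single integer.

Answer: 1

Derivation:
After op 1 (reverse): [5 2 6 1 4 3 0]
After op 2 (in_shuffle): [1 5 4 2 3 6 0]
After op 3 (out_shuffle): [1 3 5 6 4 0 2]
After op 4 (out_shuffle): [1 4 3 0 5 2 6]
Card 4 is at position 1.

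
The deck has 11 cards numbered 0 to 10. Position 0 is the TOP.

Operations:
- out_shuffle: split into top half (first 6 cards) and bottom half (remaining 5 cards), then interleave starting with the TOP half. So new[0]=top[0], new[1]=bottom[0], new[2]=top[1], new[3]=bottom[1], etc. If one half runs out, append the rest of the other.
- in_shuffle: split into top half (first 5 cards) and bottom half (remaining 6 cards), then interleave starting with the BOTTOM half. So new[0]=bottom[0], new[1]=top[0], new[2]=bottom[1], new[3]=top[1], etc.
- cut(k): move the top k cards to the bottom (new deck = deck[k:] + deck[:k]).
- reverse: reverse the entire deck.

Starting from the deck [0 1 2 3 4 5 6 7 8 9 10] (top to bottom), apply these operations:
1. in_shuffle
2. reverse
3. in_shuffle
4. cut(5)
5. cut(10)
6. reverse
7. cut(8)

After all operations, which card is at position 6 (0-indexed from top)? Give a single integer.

Answer: 2

Derivation:
After op 1 (in_shuffle): [5 0 6 1 7 2 8 3 9 4 10]
After op 2 (reverse): [10 4 9 3 8 2 7 1 6 0 5]
After op 3 (in_shuffle): [2 10 7 4 1 9 6 3 0 8 5]
After op 4 (cut(5)): [9 6 3 0 8 5 2 10 7 4 1]
After op 5 (cut(10)): [1 9 6 3 0 8 5 2 10 7 4]
After op 6 (reverse): [4 7 10 2 5 8 0 3 6 9 1]
After op 7 (cut(8)): [6 9 1 4 7 10 2 5 8 0 3]
Position 6: card 2.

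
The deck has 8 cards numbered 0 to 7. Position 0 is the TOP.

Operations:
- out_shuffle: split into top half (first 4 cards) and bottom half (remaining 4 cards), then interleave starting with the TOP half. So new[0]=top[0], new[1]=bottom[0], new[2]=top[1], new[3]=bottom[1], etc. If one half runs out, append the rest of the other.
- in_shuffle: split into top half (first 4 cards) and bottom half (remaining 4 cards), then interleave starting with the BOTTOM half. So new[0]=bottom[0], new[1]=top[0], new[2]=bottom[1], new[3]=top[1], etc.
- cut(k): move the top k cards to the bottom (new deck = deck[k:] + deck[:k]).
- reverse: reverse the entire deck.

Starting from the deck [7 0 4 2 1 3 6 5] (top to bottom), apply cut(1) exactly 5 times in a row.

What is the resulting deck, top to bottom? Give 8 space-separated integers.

Answer: 3 6 5 7 0 4 2 1

Derivation:
After op 1 (cut(1)): [0 4 2 1 3 6 5 7]
After op 2 (cut(1)): [4 2 1 3 6 5 7 0]
After op 3 (cut(1)): [2 1 3 6 5 7 0 4]
After op 4 (cut(1)): [1 3 6 5 7 0 4 2]
After op 5 (cut(1)): [3 6 5 7 0 4 2 1]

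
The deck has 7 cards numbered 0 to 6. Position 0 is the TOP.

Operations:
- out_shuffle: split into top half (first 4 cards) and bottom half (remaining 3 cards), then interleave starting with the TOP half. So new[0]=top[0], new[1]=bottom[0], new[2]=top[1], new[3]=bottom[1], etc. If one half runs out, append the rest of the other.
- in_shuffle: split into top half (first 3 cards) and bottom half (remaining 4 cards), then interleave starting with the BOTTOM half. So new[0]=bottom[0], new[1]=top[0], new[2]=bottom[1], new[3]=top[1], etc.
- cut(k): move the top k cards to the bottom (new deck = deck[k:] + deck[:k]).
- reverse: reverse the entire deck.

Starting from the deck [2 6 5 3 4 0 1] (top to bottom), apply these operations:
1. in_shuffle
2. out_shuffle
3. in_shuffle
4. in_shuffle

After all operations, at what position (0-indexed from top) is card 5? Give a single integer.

After op 1 (in_shuffle): [3 2 4 6 0 5 1]
After op 2 (out_shuffle): [3 0 2 5 4 1 6]
After op 3 (in_shuffle): [5 3 4 0 1 2 6]
After op 4 (in_shuffle): [0 5 1 3 2 4 6]
Card 5 is at position 1.

Answer: 1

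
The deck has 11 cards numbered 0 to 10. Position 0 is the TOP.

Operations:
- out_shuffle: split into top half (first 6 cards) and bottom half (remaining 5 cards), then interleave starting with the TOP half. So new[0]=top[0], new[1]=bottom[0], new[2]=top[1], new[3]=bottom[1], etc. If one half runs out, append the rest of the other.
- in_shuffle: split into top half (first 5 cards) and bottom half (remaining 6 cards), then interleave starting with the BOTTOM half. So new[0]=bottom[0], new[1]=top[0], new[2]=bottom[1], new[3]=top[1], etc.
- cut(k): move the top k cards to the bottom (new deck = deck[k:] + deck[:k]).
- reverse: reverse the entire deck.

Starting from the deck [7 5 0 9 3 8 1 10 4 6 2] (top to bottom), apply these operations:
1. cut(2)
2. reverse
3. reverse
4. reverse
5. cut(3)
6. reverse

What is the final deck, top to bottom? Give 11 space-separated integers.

Answer: 2 7 5 0 9 3 8 1 10 4 6

Derivation:
After op 1 (cut(2)): [0 9 3 8 1 10 4 6 2 7 5]
After op 2 (reverse): [5 7 2 6 4 10 1 8 3 9 0]
After op 3 (reverse): [0 9 3 8 1 10 4 6 2 7 5]
After op 4 (reverse): [5 7 2 6 4 10 1 8 3 9 0]
After op 5 (cut(3)): [6 4 10 1 8 3 9 0 5 7 2]
After op 6 (reverse): [2 7 5 0 9 3 8 1 10 4 6]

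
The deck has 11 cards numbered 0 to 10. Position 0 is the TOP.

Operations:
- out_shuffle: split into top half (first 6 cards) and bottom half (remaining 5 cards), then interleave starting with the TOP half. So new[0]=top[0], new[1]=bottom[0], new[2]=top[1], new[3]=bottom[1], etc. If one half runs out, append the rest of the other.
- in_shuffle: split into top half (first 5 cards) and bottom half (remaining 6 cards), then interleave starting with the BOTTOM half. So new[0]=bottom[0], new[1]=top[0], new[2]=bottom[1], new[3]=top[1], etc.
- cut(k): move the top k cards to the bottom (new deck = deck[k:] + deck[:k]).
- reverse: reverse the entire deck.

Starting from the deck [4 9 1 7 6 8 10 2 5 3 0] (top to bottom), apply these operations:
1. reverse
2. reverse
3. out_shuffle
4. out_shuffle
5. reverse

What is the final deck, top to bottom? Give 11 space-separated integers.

Answer: 5 8 1 0 2 6 9 3 10 7 4

Derivation:
After op 1 (reverse): [0 3 5 2 10 8 6 7 1 9 4]
After op 2 (reverse): [4 9 1 7 6 8 10 2 5 3 0]
After op 3 (out_shuffle): [4 10 9 2 1 5 7 3 6 0 8]
After op 4 (out_shuffle): [4 7 10 3 9 6 2 0 1 8 5]
After op 5 (reverse): [5 8 1 0 2 6 9 3 10 7 4]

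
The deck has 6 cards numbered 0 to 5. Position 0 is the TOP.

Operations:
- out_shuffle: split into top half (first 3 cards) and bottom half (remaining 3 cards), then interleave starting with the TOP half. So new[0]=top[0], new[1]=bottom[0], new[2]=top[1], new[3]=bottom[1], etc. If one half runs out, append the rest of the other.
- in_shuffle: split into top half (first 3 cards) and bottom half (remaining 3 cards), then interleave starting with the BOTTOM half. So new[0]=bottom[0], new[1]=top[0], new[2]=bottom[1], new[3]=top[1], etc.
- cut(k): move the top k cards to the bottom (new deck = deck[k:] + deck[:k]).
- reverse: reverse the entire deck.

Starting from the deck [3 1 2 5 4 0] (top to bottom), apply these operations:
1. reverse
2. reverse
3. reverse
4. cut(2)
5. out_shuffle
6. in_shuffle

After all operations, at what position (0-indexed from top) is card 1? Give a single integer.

Answer: 2

Derivation:
After op 1 (reverse): [0 4 5 2 1 3]
After op 2 (reverse): [3 1 2 5 4 0]
After op 3 (reverse): [0 4 5 2 1 3]
After op 4 (cut(2)): [5 2 1 3 0 4]
After op 5 (out_shuffle): [5 3 2 0 1 4]
After op 6 (in_shuffle): [0 5 1 3 4 2]
Card 1 is at position 2.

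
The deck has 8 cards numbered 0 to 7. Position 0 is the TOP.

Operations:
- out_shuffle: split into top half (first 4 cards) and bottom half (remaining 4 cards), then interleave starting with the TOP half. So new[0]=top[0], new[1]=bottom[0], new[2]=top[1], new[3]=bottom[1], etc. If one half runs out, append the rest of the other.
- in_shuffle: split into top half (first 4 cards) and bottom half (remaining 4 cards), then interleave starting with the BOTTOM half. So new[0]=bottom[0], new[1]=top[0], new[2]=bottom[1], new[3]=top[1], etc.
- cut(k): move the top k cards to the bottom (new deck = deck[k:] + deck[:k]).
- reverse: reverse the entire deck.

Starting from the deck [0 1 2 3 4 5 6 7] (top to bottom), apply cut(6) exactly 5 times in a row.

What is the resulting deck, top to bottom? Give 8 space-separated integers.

Answer: 6 7 0 1 2 3 4 5

Derivation:
After op 1 (cut(6)): [6 7 0 1 2 3 4 5]
After op 2 (cut(6)): [4 5 6 7 0 1 2 3]
After op 3 (cut(6)): [2 3 4 5 6 7 0 1]
After op 4 (cut(6)): [0 1 2 3 4 5 6 7]
After op 5 (cut(6)): [6 7 0 1 2 3 4 5]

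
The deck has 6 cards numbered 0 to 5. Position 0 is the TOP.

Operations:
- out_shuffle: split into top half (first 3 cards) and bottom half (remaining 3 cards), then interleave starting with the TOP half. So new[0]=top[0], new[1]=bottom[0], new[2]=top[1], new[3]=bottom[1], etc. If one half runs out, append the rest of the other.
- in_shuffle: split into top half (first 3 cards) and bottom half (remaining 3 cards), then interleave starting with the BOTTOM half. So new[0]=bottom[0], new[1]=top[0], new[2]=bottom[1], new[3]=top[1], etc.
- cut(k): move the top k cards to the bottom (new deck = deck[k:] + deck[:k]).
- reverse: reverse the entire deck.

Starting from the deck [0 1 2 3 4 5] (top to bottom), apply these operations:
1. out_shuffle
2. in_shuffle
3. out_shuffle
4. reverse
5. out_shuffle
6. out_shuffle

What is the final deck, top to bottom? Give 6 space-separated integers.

After op 1 (out_shuffle): [0 3 1 4 2 5]
After op 2 (in_shuffle): [4 0 2 3 5 1]
After op 3 (out_shuffle): [4 3 0 5 2 1]
After op 4 (reverse): [1 2 5 0 3 4]
After op 5 (out_shuffle): [1 0 2 3 5 4]
After op 6 (out_shuffle): [1 3 0 5 2 4]

Answer: 1 3 0 5 2 4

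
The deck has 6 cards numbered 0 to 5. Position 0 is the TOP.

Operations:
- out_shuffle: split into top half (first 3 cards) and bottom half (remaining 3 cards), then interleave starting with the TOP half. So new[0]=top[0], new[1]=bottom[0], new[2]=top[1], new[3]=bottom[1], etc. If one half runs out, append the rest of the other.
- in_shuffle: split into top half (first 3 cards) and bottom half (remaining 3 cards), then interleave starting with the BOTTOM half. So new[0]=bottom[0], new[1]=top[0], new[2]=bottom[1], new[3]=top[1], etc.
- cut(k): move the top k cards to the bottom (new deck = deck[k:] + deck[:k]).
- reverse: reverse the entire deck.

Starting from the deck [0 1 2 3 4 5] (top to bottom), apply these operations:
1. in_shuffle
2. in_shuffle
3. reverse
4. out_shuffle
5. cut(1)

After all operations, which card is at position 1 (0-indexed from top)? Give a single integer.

After op 1 (in_shuffle): [3 0 4 1 5 2]
After op 2 (in_shuffle): [1 3 5 0 2 4]
After op 3 (reverse): [4 2 0 5 3 1]
After op 4 (out_shuffle): [4 5 2 3 0 1]
After op 5 (cut(1)): [5 2 3 0 1 4]
Position 1: card 2.

Answer: 2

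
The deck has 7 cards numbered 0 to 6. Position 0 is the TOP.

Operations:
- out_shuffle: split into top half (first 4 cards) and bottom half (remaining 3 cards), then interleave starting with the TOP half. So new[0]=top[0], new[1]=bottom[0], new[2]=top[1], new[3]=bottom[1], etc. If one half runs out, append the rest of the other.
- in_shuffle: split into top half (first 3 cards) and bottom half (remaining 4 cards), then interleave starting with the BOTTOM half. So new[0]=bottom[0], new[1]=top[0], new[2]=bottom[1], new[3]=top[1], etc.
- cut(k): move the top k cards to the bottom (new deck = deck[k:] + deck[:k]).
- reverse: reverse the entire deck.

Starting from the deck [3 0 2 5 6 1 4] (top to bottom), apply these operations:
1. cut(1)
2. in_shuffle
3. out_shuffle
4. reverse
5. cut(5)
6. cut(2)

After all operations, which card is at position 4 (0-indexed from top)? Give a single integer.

Answer: 0

Derivation:
After op 1 (cut(1)): [0 2 5 6 1 4 3]
After op 2 (in_shuffle): [6 0 1 2 4 5 3]
After op 3 (out_shuffle): [6 4 0 5 1 3 2]
After op 4 (reverse): [2 3 1 5 0 4 6]
After op 5 (cut(5)): [4 6 2 3 1 5 0]
After op 6 (cut(2)): [2 3 1 5 0 4 6]
Position 4: card 0.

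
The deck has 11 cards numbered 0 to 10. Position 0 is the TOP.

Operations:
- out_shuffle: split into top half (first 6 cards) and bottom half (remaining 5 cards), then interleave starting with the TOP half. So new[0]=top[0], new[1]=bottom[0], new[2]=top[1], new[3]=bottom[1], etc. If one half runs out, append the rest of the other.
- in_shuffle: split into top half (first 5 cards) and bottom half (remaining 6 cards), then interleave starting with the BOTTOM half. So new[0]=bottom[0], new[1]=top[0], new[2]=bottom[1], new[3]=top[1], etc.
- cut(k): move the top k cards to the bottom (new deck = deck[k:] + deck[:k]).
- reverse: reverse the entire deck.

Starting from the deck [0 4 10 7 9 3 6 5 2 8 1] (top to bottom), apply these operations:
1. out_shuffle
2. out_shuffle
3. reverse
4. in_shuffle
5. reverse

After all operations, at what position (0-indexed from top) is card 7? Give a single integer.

After op 1 (out_shuffle): [0 6 4 5 10 2 7 8 9 1 3]
After op 2 (out_shuffle): [0 7 6 8 4 9 5 1 10 3 2]
After op 3 (reverse): [2 3 10 1 5 9 4 8 6 7 0]
After op 4 (in_shuffle): [9 2 4 3 8 10 6 1 7 5 0]
After op 5 (reverse): [0 5 7 1 6 10 8 3 4 2 9]
Card 7 is at position 2.

Answer: 2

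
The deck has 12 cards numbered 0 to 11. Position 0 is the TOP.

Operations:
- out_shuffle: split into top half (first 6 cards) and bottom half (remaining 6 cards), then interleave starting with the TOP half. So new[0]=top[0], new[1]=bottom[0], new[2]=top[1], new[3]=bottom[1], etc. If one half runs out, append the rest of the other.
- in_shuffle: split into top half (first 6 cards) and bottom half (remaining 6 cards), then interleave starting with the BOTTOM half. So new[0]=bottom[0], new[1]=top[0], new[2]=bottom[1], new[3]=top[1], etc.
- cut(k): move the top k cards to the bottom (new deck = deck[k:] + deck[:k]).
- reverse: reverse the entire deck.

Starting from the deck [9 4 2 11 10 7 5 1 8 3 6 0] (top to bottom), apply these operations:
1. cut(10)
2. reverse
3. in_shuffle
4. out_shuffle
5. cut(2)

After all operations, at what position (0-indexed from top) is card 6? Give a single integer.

Answer: 7

Derivation:
After op 1 (cut(10)): [6 0 9 4 2 11 10 7 5 1 8 3]
After op 2 (reverse): [3 8 1 5 7 10 11 2 4 9 0 6]
After op 3 (in_shuffle): [11 3 2 8 4 1 9 5 0 7 6 10]
After op 4 (out_shuffle): [11 9 3 5 2 0 8 7 4 6 1 10]
After op 5 (cut(2)): [3 5 2 0 8 7 4 6 1 10 11 9]
Card 6 is at position 7.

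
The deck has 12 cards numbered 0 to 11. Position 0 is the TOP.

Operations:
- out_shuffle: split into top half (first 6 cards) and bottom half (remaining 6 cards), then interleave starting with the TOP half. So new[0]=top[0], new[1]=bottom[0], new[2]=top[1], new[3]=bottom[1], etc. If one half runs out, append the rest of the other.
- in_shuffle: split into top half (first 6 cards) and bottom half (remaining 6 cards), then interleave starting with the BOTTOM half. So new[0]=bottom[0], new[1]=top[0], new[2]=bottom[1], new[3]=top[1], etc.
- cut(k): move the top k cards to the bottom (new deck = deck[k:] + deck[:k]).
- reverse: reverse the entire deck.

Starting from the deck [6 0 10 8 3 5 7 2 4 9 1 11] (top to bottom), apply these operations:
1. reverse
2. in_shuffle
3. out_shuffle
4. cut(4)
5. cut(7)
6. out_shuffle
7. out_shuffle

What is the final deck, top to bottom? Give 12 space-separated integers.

Answer: 7 11 0 8 5 4 1 6 10 3 2 9

Derivation:
After op 1 (reverse): [11 1 9 4 2 7 5 3 8 10 0 6]
After op 2 (in_shuffle): [5 11 3 1 8 9 10 4 0 2 6 7]
After op 3 (out_shuffle): [5 10 11 4 3 0 1 2 8 6 9 7]
After op 4 (cut(4)): [3 0 1 2 8 6 9 7 5 10 11 4]
After op 5 (cut(7)): [7 5 10 11 4 3 0 1 2 8 6 9]
After op 6 (out_shuffle): [7 0 5 1 10 2 11 8 4 6 3 9]
After op 7 (out_shuffle): [7 11 0 8 5 4 1 6 10 3 2 9]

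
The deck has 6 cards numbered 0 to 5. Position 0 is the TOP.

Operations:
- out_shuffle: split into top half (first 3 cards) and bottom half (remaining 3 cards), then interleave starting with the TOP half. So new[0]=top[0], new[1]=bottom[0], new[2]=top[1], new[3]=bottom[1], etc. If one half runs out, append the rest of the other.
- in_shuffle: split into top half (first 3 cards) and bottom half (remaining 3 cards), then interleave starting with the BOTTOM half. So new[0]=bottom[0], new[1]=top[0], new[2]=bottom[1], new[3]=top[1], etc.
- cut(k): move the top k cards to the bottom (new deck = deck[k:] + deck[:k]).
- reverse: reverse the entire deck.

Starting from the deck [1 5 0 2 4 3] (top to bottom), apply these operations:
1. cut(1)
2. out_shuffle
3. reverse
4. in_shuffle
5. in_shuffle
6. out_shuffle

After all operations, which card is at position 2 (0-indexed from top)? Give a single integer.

Answer: 0

Derivation:
After op 1 (cut(1)): [5 0 2 4 3 1]
After op 2 (out_shuffle): [5 4 0 3 2 1]
After op 3 (reverse): [1 2 3 0 4 5]
After op 4 (in_shuffle): [0 1 4 2 5 3]
After op 5 (in_shuffle): [2 0 5 1 3 4]
After op 6 (out_shuffle): [2 1 0 3 5 4]
Position 2: card 0.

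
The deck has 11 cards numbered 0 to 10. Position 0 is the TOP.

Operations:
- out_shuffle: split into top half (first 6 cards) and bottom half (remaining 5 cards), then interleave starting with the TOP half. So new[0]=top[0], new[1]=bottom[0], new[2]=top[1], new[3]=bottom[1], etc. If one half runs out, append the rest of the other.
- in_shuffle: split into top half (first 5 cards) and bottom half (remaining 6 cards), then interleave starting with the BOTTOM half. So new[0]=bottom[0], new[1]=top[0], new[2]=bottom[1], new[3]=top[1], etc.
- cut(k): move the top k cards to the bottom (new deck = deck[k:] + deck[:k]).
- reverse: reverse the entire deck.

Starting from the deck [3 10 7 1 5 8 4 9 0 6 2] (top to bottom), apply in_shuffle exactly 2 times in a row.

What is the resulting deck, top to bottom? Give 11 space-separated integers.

Answer: 7 8 0 3 1 4 6 10 5 9 2

Derivation:
After op 1 (in_shuffle): [8 3 4 10 9 7 0 1 6 5 2]
After op 2 (in_shuffle): [7 8 0 3 1 4 6 10 5 9 2]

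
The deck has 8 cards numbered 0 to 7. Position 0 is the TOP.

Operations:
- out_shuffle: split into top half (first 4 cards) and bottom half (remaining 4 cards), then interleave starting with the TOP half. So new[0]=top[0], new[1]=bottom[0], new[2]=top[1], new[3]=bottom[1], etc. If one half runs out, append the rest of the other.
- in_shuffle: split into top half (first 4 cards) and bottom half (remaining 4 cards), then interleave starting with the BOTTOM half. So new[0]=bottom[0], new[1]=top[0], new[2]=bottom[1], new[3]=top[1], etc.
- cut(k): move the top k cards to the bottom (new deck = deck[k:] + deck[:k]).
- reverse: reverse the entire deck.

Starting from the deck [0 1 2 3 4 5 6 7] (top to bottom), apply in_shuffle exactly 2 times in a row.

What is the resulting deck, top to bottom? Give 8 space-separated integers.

Answer: 6 4 2 0 7 5 3 1

Derivation:
After op 1 (in_shuffle): [4 0 5 1 6 2 7 3]
After op 2 (in_shuffle): [6 4 2 0 7 5 3 1]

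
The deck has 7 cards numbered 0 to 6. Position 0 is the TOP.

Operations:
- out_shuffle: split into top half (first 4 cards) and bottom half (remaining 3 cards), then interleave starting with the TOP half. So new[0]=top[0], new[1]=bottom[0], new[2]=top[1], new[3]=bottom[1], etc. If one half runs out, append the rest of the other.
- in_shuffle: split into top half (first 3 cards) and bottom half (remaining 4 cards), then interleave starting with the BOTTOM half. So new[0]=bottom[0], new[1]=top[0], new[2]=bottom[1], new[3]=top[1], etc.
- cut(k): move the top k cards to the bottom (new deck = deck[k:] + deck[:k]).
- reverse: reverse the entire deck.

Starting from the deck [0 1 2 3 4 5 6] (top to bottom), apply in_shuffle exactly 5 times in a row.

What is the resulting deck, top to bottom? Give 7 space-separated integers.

Answer: 1 3 5 0 2 4 6

Derivation:
After op 1 (in_shuffle): [3 0 4 1 5 2 6]
After op 2 (in_shuffle): [1 3 5 0 2 4 6]
After op 3 (in_shuffle): [0 1 2 3 4 5 6]
After op 4 (in_shuffle): [3 0 4 1 5 2 6]
After op 5 (in_shuffle): [1 3 5 0 2 4 6]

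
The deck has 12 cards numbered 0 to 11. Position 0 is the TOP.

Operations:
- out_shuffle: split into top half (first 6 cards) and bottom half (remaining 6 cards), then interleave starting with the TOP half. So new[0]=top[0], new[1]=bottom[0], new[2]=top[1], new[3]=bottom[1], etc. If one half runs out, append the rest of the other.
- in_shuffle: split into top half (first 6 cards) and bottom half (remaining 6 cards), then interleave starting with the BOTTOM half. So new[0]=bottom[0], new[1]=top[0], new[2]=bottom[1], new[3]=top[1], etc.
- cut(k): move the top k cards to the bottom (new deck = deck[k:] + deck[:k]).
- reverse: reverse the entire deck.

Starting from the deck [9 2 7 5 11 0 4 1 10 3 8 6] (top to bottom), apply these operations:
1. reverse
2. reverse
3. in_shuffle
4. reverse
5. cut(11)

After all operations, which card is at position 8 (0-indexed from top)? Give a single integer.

After op 1 (reverse): [6 8 3 10 1 4 0 11 5 7 2 9]
After op 2 (reverse): [9 2 7 5 11 0 4 1 10 3 8 6]
After op 3 (in_shuffle): [4 9 1 2 10 7 3 5 8 11 6 0]
After op 4 (reverse): [0 6 11 8 5 3 7 10 2 1 9 4]
After op 5 (cut(11)): [4 0 6 11 8 5 3 7 10 2 1 9]
Position 8: card 10.

Answer: 10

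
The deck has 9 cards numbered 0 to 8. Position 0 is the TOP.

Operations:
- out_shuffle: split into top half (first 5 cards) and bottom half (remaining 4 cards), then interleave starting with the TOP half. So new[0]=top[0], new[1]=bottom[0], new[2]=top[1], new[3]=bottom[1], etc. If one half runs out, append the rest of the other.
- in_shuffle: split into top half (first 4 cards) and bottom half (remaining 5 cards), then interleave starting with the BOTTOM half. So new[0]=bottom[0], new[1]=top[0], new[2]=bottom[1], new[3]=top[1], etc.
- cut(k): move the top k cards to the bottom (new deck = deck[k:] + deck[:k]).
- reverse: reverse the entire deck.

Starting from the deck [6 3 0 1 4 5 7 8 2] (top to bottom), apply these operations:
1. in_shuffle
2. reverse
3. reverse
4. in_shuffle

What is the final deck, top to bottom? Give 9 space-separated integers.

After op 1 (in_shuffle): [4 6 5 3 7 0 8 1 2]
After op 2 (reverse): [2 1 8 0 7 3 5 6 4]
After op 3 (reverse): [4 6 5 3 7 0 8 1 2]
After op 4 (in_shuffle): [7 4 0 6 8 5 1 3 2]

Answer: 7 4 0 6 8 5 1 3 2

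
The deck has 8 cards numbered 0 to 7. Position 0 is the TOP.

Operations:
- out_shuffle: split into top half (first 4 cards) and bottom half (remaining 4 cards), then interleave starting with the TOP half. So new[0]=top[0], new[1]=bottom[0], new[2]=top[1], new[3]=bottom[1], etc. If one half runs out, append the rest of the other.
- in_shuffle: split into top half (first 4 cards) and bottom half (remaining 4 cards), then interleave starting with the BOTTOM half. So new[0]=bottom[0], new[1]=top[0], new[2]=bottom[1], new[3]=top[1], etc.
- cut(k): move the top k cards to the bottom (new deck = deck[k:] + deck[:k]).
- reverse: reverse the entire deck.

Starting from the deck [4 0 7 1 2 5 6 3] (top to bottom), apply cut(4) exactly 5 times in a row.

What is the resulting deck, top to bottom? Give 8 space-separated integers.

After op 1 (cut(4)): [2 5 6 3 4 0 7 1]
After op 2 (cut(4)): [4 0 7 1 2 5 6 3]
After op 3 (cut(4)): [2 5 6 3 4 0 7 1]
After op 4 (cut(4)): [4 0 7 1 2 5 6 3]
After op 5 (cut(4)): [2 5 6 3 4 0 7 1]

Answer: 2 5 6 3 4 0 7 1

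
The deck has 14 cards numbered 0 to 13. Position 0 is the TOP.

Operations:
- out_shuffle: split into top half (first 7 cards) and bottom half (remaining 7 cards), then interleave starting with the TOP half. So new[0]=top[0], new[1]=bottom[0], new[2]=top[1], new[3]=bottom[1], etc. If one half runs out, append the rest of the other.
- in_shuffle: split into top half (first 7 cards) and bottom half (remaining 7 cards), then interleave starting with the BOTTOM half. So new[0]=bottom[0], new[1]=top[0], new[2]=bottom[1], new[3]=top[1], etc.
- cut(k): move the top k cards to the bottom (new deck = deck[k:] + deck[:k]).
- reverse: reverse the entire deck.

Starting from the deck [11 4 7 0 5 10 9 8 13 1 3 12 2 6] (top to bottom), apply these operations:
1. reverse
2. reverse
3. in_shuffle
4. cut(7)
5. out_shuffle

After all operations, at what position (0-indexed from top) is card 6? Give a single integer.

After op 1 (reverse): [6 2 12 3 1 13 8 9 10 5 0 7 4 11]
After op 2 (reverse): [11 4 7 0 5 10 9 8 13 1 3 12 2 6]
After op 3 (in_shuffle): [8 11 13 4 1 7 3 0 12 5 2 10 6 9]
After op 4 (cut(7)): [0 12 5 2 10 6 9 8 11 13 4 1 7 3]
After op 5 (out_shuffle): [0 8 12 11 5 13 2 4 10 1 6 7 9 3]
Card 6 is at position 10.

Answer: 10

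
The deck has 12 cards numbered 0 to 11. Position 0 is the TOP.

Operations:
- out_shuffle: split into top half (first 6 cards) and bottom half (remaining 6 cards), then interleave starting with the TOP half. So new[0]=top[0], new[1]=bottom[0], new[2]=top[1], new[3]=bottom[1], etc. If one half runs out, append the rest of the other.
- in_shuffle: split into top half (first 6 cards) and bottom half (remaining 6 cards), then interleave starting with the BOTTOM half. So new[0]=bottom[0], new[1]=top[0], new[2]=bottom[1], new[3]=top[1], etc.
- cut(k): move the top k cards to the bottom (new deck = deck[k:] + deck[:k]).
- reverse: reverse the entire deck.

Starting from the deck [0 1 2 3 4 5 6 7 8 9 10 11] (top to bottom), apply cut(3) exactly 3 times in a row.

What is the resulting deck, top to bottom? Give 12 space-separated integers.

After op 1 (cut(3)): [3 4 5 6 7 8 9 10 11 0 1 2]
After op 2 (cut(3)): [6 7 8 9 10 11 0 1 2 3 4 5]
After op 3 (cut(3)): [9 10 11 0 1 2 3 4 5 6 7 8]

Answer: 9 10 11 0 1 2 3 4 5 6 7 8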